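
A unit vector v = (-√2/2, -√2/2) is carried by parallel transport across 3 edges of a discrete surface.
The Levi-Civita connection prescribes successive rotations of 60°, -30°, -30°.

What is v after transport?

Total rotation: 60° + (-30°) + (-30°) = 0°. Final vector: (-0.7071, -0.7071)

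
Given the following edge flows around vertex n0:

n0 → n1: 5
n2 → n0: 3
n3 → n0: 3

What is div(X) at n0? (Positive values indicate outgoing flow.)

Divergence = sum of outgoing flows = 5 + (-3) + (-3) = -1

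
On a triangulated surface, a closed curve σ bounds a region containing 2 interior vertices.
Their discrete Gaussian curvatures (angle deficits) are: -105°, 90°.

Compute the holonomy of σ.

Holonomy = total enclosed curvature = (-105°) + 90° = -15°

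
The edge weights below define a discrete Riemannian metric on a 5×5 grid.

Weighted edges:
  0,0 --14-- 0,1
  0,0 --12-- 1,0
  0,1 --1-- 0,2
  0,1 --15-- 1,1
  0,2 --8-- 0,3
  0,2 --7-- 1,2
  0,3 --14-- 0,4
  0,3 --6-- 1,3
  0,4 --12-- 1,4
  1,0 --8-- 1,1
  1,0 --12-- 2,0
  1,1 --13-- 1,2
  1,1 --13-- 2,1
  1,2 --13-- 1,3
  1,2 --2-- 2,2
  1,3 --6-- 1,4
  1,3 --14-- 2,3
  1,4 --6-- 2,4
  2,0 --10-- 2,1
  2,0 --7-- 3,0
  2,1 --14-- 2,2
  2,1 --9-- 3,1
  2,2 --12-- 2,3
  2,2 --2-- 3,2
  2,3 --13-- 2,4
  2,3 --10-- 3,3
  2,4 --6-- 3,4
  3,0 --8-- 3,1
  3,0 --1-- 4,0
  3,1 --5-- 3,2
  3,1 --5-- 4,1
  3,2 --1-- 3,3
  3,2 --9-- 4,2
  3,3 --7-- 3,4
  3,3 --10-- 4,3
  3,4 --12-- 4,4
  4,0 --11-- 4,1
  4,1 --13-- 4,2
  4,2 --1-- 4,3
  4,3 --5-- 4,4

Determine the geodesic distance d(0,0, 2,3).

Shortest path: 0,0 → 0,1 → 0,2 → 1,2 → 2,2 → 2,3, total weight = 36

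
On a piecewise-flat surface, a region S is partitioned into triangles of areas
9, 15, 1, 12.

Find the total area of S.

9 + 15 + 1 + 12 = 37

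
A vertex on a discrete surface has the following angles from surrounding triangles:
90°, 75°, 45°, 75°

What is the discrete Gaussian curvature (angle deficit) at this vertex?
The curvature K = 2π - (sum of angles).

Sum of angles = 285°. K = 360° - 285° = 75° = 5π/12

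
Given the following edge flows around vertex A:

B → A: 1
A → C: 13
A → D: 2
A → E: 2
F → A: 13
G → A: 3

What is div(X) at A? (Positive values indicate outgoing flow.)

Divergence = sum of outgoing flows = (-1) + 13 + 2 + 2 + (-13) + (-3) = 0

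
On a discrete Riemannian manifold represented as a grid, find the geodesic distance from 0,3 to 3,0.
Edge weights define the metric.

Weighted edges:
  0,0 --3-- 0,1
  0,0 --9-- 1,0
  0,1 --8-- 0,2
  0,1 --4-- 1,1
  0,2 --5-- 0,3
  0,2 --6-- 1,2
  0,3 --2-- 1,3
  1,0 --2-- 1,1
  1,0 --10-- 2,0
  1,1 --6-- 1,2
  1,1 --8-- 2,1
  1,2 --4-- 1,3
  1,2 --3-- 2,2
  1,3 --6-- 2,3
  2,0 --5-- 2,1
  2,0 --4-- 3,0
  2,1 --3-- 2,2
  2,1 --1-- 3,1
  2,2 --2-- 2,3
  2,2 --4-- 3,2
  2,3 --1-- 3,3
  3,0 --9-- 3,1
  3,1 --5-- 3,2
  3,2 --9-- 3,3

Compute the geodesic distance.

Shortest path: 0,3 → 1,3 → 1,2 → 2,2 → 2,1 → 2,0 → 3,0, total weight = 21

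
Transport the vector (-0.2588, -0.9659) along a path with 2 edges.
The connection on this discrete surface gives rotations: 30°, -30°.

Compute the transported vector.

Total rotation: 30° + (-30°) = 0°. Final vector: (-0.2588, -0.9659)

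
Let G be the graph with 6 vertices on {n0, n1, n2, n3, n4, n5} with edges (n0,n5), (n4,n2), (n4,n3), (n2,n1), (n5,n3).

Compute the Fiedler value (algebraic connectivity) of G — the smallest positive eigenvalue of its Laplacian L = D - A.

Degrees: deg(n0) = 1, deg(n1) = 1, deg(n2) = 2, deg(n3) = 2, deg(n4) = 2, deg(n5) = 2.
L = D − A with rows/columns ordered (n0, n1, n2, n3, n4, n5):
  [ 1,  0,  0,  0,  0, -1]
  [ 0,  1, -1,  0,  0,  0]
  [ 0, -1,  2,  0, -1,  0]
  [ 0,  0,  0,  2, -1, -1]
  [ 0,  0, -1, -1,  2,  0]
  [-1,  0,  0, -1,  0,  2]
Characteristic polynomial: det(λI − L) = λ(λ² − 4λ + 1)(λ − 1)(λ − 2)(λ − 3).
Roots: λ = 0; (λ² − 4λ + 1) = 0 ⇒ λ = 2 ± √3 ≈ 0.2679, 3.7321; (λ − 1) = 0 ⇒ λ = 1; (λ − 2) = 0 ⇒ λ = 2; (λ − 3) = 0 ⇒ λ = 3.
(Check: the roots sum (with multiplicity) to 10, matching trace L = Σdeg = 2·5 = 10.)
Laplacian eigenvalues: [0.0, 0.2679, 1.0, 2.0, 3.0, 3.7321]. Algebraic connectivity (smallest non-zero eigenvalue) = 0.2679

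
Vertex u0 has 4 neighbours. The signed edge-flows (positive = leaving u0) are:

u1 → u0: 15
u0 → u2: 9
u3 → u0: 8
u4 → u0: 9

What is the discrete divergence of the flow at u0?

Divergence = sum of outgoing flows = (-15) + 9 + (-8) + (-9) = -23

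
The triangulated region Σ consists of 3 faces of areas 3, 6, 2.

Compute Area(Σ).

3 + 6 + 2 = 11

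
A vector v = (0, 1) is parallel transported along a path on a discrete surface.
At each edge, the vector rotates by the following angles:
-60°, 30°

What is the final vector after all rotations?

Total rotation: (-60°) + 30° = -30°. Final vector: (0.5000, 0.8660)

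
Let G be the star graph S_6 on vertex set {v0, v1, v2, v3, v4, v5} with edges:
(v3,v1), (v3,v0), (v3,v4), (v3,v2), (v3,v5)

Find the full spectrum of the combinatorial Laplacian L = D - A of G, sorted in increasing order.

The star S_6 is the complete bipartite graph K_{1,5} (one hub of degree 5, 5 leaves of degree 1). The Laplacian spectrum of K_{p,q} is 0, p (multiplicity q−1), q (multiplicity p−1), p+q. With p = 1, q = 5: 0 once, 1 with multiplicity 4, and 6 once. (Check: trace L = sum of degrees = 10 = 4·1 + 6.)
Laplacian eigenvalues (increasing order): [0.0, 1.0, 1.0, 1.0, 1.0, 6.0]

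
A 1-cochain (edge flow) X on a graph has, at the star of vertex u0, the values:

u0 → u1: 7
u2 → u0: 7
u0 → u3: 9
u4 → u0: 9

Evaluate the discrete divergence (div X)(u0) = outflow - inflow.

Divergence = sum of outgoing flows = 7 + (-7) + 9 + (-9) = 0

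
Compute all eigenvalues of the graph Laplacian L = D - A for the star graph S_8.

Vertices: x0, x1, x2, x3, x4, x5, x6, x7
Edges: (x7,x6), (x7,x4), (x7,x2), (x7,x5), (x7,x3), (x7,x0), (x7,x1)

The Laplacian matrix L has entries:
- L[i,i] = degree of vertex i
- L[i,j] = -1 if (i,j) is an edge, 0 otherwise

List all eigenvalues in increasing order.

The star S_8 is the complete bipartite graph K_{1,7} (one hub of degree 7, 7 leaves of degree 1). The Laplacian spectrum of K_{p,q} is 0, p (multiplicity q−1), q (multiplicity p−1), p+q. With p = 1, q = 7: 0 once, 1 with multiplicity 6, and 8 once. (Check: trace L = sum of degrees = 14 = 6·1 + 8.)
Laplacian eigenvalues (increasing order): [0.0, 1.0, 1.0, 1.0, 1.0, 1.0, 1.0, 8.0]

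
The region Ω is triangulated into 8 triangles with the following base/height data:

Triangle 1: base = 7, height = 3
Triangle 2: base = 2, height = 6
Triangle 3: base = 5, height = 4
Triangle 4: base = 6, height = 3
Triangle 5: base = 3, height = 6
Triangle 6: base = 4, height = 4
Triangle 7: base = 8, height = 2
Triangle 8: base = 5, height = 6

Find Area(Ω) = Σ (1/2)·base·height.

(1/2)×7×3 + (1/2)×2×6 + (1/2)×5×4 + (1/2)×6×3 + (1/2)×3×6 + (1/2)×4×4 + (1/2)×8×2 + (1/2)×5×6 = 75.5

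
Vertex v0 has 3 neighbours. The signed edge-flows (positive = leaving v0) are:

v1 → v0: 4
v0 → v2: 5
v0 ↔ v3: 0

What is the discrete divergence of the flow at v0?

Divergence = sum of outgoing flows = (-4) + 5 + 0 = 1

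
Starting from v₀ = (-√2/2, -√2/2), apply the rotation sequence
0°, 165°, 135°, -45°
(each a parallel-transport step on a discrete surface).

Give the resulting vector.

Total rotation: 0° + 165° + 135° + (-45°) = 255° ≡ -105° (mod 360°). Final vector: (-0.5000, 0.8660)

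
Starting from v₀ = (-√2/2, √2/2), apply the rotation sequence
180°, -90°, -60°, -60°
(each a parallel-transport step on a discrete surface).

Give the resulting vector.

Total rotation: 180° + (-90°) + (-60°) + (-60°) = -30°. Final vector: (-0.2588, 0.9659)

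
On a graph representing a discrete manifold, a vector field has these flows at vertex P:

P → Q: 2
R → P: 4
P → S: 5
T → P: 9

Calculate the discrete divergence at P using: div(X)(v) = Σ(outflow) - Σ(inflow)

Divergence = sum of outgoing flows = 2 + (-4) + 5 + (-9) = -6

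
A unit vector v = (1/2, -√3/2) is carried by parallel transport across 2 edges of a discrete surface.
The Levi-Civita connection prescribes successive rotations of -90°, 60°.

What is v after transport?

Total rotation: (-90°) + 60° = -30°. Final vector: (0, -1)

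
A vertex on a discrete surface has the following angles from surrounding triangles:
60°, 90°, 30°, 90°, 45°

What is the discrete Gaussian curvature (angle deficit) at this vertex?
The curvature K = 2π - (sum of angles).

Sum of angles = 315°. K = 360° - 315° = 45° = π/4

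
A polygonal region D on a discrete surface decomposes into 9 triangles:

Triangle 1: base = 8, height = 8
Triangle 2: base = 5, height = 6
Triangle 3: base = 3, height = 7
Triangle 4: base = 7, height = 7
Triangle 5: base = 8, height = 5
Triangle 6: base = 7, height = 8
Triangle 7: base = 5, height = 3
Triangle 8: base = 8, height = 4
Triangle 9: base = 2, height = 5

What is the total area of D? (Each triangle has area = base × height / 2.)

(1/2)×8×8 + (1/2)×5×6 + (1/2)×3×7 + (1/2)×7×7 + (1/2)×8×5 + (1/2)×7×8 + (1/2)×5×3 + (1/2)×8×4 + (1/2)×2×5 = 158.5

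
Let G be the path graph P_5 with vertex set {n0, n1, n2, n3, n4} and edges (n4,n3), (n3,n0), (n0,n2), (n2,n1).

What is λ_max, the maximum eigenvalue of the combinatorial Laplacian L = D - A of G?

The path graph P_n has Laplacian eigenvalues λ_k = 2 − 2cos(kπ/n), k = 0, 1, …, n−1. Here n = 5:
k=0: 2 − 2cos(0) = 0.0; k=1: 2 − 2cos(π/5) = 0.382; k=2: 2 − 2cos(2π/5) = 1.382; k=3: 2 − 2cos(3π/5) = 2.618; k=4: 2 − 2cos(4π/5) = 3.618.
Laplacian eigenvalues: [0.0, 0.382, 1.382, 2.618, 3.618]. Largest eigenvalue (spectral radius) = 3.618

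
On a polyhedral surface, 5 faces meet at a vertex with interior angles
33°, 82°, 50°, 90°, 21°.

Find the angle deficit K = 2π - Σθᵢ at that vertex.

Sum of angles = 276°. K = 360° - 276° = 84° = 7π/15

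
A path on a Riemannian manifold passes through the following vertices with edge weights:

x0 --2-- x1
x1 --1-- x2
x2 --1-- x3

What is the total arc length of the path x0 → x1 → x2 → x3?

Arc length = 2 + 1 + 1 = 4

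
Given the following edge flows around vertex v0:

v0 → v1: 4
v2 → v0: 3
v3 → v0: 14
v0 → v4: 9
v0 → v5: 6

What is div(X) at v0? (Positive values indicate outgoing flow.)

Divergence = sum of outgoing flows = 4 + (-3) + (-14) + 9 + 6 = 2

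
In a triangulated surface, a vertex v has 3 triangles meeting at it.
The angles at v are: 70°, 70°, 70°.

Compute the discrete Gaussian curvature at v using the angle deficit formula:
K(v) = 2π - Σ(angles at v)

Sum of angles = 210°. K = 360° - 210° = 150°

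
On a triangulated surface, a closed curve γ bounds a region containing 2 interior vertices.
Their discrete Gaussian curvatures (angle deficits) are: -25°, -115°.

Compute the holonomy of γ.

Holonomy = total enclosed curvature = (-25°) + (-115°) = -140°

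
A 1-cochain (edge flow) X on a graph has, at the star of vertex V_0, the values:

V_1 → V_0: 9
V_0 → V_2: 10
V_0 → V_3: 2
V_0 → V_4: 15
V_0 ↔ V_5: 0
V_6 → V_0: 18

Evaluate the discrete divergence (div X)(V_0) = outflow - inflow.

Divergence = sum of outgoing flows = (-9) + 10 + 2 + 15 + 0 + (-18) = 0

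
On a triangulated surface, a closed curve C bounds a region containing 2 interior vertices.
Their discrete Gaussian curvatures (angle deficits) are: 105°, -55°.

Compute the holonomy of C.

Holonomy = total enclosed curvature = 105° + (-55°) = 50°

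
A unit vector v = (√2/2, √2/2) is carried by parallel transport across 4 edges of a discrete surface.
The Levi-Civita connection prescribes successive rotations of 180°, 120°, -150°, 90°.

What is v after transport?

Total rotation: 180° + 120° + (-150°) + 90° = 240° ≡ -120° (mod 360°). Final vector: (0.2588, -0.9659)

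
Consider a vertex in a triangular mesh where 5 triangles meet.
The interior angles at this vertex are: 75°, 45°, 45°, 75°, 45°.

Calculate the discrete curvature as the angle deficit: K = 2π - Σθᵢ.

Sum of angles = 285°. K = 360° - 285° = 75°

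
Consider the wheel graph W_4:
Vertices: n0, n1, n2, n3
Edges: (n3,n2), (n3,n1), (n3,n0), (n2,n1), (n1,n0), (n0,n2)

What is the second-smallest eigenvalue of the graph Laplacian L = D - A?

The wheel W_4 is the join K_1 ∨ C_3 (a hub joined to every vertex of a cycle of length 3). For a join G ∨ H (G on p vertices, H on q vertices) the Laplacian spectrum is 0, p+q, the eigenvalues of L(G) other than one 0 each shifted by +q, and the eigenvalues of L(H) other than one 0 each shifted by +p. With G = K_1 (p = 1, nothing left after dropping its 0) and H = C_3 (q = 3, eigenvalues 2 − 2cos(2πk/3), k = 0, …, 2; drop k = 0), the spectrum of W_4 is 0, 4, and 1 + (2 − 2cos(2πk/3)) = 3 − 2cos(2πk/3) for k = 1, …, 2:
k=1: 3 − 2cos(2π/3) = 4.0; k=2: 3 − 2cos(4π/3) = 4.0.
Laplacian eigenvalues: [0.0, 4.0, 4.0, 4.0]. Algebraic connectivity (smallest non-zero eigenvalue) = 4.0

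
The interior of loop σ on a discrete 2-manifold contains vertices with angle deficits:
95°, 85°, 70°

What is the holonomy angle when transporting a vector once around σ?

Holonomy = total enclosed curvature = 95° + 85° + 70° = 250°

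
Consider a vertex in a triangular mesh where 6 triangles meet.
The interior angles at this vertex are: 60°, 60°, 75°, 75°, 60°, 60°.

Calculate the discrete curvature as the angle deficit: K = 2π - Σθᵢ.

Sum of angles = 390°. K = 360° - 390° = -30°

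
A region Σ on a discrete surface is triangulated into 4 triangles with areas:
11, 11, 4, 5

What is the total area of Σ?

11 + 11 + 4 + 5 = 31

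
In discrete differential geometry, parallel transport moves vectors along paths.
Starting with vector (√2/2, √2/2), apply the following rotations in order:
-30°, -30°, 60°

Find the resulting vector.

Total rotation: (-30°) + (-30°) + 60° = 0°. Final vector: (0.7071, 0.7071)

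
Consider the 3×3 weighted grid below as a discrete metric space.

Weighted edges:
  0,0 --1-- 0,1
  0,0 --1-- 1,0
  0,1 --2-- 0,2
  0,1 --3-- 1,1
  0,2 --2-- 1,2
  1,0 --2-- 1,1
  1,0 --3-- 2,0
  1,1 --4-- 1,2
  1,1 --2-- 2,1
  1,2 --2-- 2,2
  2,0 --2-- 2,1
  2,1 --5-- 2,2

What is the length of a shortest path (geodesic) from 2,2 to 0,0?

Shortest path: 2,2 → 1,2 → 0,2 → 0,1 → 0,0, total weight = 7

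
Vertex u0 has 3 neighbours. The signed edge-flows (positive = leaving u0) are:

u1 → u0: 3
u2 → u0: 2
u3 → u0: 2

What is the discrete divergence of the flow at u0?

Divergence = sum of outgoing flows = (-3) + (-2) + (-2) = -7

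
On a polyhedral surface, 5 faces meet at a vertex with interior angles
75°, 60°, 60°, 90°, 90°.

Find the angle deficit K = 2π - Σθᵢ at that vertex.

Sum of angles = 375°. K = 360° - 375° = -15°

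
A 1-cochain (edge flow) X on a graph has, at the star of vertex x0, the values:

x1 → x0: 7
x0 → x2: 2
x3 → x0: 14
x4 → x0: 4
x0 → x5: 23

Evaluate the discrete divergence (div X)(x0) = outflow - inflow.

Divergence = sum of outgoing flows = (-7) + 2 + (-14) + (-4) + 23 = 0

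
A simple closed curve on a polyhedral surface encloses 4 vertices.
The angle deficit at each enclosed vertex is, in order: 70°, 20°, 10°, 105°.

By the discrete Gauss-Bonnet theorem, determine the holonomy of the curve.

Holonomy = total enclosed curvature = 70° + 20° + 10° + 105° = 205°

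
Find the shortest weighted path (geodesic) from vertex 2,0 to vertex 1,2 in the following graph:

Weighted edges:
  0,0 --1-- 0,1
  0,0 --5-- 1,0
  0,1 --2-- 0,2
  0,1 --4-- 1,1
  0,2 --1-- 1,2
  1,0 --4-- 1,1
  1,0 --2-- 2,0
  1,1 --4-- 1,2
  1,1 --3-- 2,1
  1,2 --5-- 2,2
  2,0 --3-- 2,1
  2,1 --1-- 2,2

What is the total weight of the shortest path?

Shortest path: 2,0 → 2,1 → 2,2 → 1,2, total weight = 9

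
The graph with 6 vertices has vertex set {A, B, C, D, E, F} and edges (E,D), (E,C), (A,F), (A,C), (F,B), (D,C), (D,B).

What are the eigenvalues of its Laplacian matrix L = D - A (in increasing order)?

Degrees: deg(A) = 2, deg(B) = 2, deg(C) = 3, deg(D) = 3, deg(E) = 2, deg(F) = 2.
L = D − A with rows/columns ordered (A, B, C, D, E, F):
  [ 2,  0, -1,  0,  0, -1]
  [ 0,  2,  0, -1,  0, -1]
  [-1,  0,  3, -1, -1,  0]
  [ 0, -1, -1,  3, -1,  0]
  [ 0,  0, -1, -1,  2,  0]
  [-1, -1,  0,  0,  0,  2]
Characteristic polynomial: det(λI − L) = λ(λ − 1)(λ² − 6λ + 7)(λ − 3)(λ − 4).
Roots: λ = 0; (λ − 1) = 0 ⇒ λ = 1; (λ² − 6λ + 7) = 0 ⇒ λ = 3 ± √2 ≈ 1.5858, 4.4142; (λ − 3) = 0 ⇒ λ = 3; (λ − 4) = 0 ⇒ λ = 4.
(Check: the roots sum (with multiplicity) to 14, matching trace L = Σdeg = 2·7 = 14.)
Laplacian eigenvalues (increasing order): [0.0, 1.0, 1.5858, 3.0, 4.0, 4.4142]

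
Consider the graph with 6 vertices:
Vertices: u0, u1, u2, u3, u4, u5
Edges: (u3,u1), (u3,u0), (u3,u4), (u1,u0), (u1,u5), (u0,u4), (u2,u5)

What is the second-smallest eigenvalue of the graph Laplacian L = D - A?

Degrees: deg(u0) = 3, deg(u1) = 3, deg(u2) = 1, deg(u3) = 3, deg(u4) = 2, deg(u5) = 2.
L = D − A with rows/columns ordered (u0, u1, u2, u3, u4, u5):
  [ 3, -1,  0, -1, -1,  0]
  [-1,  3,  0, -1,  0, -1]
  [ 0,  0,  1,  0,  0, -1]
  [-1, -1,  0,  3, -1,  0]
  [-1,  0,  0, -1,  2,  0]
  [ 0, -1, -1,  0,  0,  2]
Characteristic polynomial: det(λI − L) = λ(λ² − 5λ + 2)(λ − 2)(λ − 3)(λ − 4).
Roots: λ = 0; (λ² − 5λ + 2) = 0 ⇒ λ = (5 ± √17)/2 ≈ 0.4384, 4.5616; (λ − 2) = 0 ⇒ λ = 2; (λ − 3) = 0 ⇒ λ = 3; (λ − 4) = 0 ⇒ λ = 4.
(Check: the roots sum (with multiplicity) to 14, matching trace L = Σdeg = 2·7 = 14.)
Laplacian eigenvalues: [0.0, 0.4384, 2.0, 3.0, 4.0, 4.5616]. Algebraic connectivity (smallest non-zero eigenvalue) = 0.4384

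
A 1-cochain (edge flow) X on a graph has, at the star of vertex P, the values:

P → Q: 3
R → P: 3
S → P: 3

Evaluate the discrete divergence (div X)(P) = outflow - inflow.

Divergence = sum of outgoing flows = 3 + (-3) + (-3) = -3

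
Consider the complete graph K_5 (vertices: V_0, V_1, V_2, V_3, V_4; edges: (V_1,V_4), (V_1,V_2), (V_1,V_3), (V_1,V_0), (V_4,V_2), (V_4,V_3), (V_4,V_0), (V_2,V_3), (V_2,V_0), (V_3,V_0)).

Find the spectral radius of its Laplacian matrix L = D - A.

For the complete graph K_n, L = nI − J (J = all-ones matrix). J has eigenvalues n (once, eigenvector 𝟙) and 0 (multiplicity n−1), so L has eigenvalues 0 (once) and n (multiplicity n−1). Here n = 5: eigenvalue 0 once and 5 with multiplicity 4.
Laplacian eigenvalues: [0.0, 5.0, 5.0, 5.0, 5.0]. Largest eigenvalue (spectral radius) = 5.0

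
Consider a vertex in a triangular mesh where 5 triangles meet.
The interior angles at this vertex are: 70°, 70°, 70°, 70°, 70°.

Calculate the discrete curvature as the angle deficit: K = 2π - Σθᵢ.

Sum of angles = 350°. K = 360° - 350° = 10° = π/18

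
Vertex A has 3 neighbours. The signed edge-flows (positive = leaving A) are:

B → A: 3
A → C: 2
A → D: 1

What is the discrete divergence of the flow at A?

Divergence = sum of outgoing flows = (-3) + 2 + 1 = 0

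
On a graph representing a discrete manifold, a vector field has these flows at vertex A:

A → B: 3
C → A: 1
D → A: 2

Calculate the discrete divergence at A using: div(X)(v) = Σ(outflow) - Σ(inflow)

Divergence = sum of outgoing flows = 3 + (-1) + (-2) = 0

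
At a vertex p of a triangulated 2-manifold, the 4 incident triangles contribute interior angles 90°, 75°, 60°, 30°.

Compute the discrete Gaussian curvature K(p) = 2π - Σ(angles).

Sum of angles = 255°. K = 360° - 255° = 105°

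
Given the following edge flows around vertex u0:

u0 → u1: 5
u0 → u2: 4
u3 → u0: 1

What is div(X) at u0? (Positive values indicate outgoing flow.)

Divergence = sum of outgoing flows = 5 + 4 + (-1) = 8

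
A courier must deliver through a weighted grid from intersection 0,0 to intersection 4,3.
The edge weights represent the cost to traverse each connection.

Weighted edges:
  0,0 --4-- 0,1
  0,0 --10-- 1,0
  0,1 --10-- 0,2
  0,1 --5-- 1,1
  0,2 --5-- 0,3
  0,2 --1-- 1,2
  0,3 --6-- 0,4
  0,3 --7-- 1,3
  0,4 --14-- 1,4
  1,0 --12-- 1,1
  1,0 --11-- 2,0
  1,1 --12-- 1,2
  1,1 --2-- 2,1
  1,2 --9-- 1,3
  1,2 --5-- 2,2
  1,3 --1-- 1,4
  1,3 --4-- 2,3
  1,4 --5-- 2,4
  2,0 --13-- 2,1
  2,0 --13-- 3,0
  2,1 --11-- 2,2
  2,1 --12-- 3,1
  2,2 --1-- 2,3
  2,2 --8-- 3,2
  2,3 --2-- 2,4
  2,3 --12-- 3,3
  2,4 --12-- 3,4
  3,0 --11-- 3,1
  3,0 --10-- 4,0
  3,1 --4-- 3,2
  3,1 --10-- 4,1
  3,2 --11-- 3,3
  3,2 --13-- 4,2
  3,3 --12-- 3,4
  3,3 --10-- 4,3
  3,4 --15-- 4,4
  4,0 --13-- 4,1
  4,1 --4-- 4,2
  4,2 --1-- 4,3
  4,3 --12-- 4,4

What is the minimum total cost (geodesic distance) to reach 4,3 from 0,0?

Shortest path: 0,0 → 0,1 → 1,1 → 2,1 → 3,1 → 4,1 → 4,2 → 4,3, total weight = 38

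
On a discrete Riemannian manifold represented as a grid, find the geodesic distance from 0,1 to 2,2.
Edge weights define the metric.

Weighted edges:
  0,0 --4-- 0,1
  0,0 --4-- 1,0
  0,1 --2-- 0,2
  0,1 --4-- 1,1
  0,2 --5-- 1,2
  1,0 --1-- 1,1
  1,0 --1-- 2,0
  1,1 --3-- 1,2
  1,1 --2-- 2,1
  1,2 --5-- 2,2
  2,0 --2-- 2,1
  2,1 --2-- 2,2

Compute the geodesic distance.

Shortest path: 0,1 → 1,1 → 2,1 → 2,2, total weight = 8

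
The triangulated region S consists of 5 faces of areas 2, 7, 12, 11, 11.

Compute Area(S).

2 + 7 + 12 + 11 + 11 = 43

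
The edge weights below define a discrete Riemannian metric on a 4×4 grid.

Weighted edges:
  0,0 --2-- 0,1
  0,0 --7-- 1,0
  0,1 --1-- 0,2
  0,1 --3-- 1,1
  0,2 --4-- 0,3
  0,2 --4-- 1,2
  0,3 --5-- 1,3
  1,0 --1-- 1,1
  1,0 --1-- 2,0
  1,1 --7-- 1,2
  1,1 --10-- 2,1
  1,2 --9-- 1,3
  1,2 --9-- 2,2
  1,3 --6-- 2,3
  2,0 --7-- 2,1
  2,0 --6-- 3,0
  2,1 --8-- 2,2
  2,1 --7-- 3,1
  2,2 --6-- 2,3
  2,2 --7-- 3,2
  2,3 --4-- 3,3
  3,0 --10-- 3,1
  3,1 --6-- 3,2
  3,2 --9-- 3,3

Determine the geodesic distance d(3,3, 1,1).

Shortest path: 3,3 → 2,3 → 1,3 → 0,3 → 0,2 → 0,1 → 1,1, total weight = 23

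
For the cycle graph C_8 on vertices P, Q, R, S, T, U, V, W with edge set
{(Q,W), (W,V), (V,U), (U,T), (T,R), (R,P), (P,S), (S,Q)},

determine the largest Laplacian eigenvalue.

The cycle graph C_n has Laplacian eigenvalues λ_k = 2 − 2cos(2πk/n), k = 0, 1, …, n−1. Here n = 8:
k=0: 2 − 2cos(0) = 0.0; k=1: 2 − 2cos(π/4) = 0.5858; k=2: 2 − 2cos(π/2) = 2.0; k=3: 2 − 2cos(3π/4) = 3.4142; k=4: 2 − 2cos(π) = 4.0; k=5: 2 − 2cos(5π/4) = 3.4142; k=6: 2 − 2cos(3π/2) = 2.0; k=7: 2 − 2cos(7π/4) = 0.5858.
Laplacian eigenvalues: [0.0, 0.5858, 0.5858, 2.0, 2.0, 3.4142, 3.4142, 4.0]. Largest eigenvalue (spectral radius) = 4.0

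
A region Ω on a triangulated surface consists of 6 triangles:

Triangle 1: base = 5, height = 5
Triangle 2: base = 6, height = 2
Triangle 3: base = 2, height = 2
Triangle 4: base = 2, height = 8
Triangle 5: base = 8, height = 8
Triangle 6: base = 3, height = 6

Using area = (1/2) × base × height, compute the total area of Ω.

(1/2)×5×5 + (1/2)×6×2 + (1/2)×2×2 + (1/2)×2×8 + (1/2)×8×8 + (1/2)×3×6 = 69.5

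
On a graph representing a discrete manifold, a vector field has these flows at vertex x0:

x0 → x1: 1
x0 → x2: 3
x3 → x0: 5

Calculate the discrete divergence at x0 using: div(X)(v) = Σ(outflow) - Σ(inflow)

Divergence = sum of outgoing flows = 1 + 3 + (-5) = -1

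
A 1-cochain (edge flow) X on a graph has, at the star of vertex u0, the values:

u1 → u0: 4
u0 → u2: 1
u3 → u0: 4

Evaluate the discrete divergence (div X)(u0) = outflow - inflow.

Divergence = sum of outgoing flows = (-4) + 1 + (-4) = -7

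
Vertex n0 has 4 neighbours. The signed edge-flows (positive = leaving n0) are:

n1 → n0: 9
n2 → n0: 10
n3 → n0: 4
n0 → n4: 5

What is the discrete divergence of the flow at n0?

Divergence = sum of outgoing flows = (-9) + (-10) + (-4) + 5 = -18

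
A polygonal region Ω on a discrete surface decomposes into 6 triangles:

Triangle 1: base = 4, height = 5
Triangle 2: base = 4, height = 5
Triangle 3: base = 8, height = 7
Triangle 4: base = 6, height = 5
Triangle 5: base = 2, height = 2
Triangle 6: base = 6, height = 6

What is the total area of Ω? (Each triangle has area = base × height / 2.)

(1/2)×4×5 + (1/2)×4×5 + (1/2)×8×7 + (1/2)×6×5 + (1/2)×2×2 + (1/2)×6×6 = 83.0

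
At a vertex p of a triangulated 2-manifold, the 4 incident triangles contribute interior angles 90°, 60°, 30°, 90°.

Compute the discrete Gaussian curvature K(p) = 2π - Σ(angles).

Sum of angles = 270°. K = 360° - 270° = 90° = π/2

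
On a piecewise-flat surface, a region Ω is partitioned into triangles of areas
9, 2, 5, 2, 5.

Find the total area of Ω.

9 + 2 + 5 + 2 + 5 = 23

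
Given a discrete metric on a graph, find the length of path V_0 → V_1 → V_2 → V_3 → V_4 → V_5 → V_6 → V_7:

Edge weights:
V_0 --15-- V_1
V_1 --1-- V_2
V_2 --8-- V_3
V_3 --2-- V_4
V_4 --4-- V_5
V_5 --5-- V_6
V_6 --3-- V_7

Arc length = 15 + 1 + 8 + 2 + 4 + 5 + 3 = 38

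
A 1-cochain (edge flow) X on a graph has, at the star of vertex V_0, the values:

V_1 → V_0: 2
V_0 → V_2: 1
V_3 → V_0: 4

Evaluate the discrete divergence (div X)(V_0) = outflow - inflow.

Divergence = sum of outgoing flows = (-2) + 1 + (-4) = -5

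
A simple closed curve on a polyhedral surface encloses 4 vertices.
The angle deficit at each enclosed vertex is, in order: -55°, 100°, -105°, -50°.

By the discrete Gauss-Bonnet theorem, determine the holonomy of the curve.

Holonomy = total enclosed curvature = (-55°) + 100° + (-105°) + (-50°) = -110°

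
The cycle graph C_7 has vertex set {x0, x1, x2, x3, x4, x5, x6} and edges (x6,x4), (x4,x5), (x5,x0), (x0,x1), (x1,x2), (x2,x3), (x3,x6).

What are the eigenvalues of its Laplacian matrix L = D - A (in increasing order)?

The cycle graph C_n has Laplacian eigenvalues λ_k = 2 − 2cos(2πk/n), k = 0, 1, …, n−1. Here n = 7:
k=0: 2 − 2cos(0) = 0.0; k=1: 2 − 2cos(2π/7) = 0.753; k=2: 2 − 2cos(4π/7) = 2.445; k=3: 2 − 2cos(6π/7) = 3.8019; k=4: 2 − 2cos(8π/7) = 3.8019; k=5: 2 − 2cos(10π/7) = 2.445; k=6: 2 − 2cos(12π/7) = 0.753.
Laplacian eigenvalues (increasing order): [0.0, 0.753, 0.753, 2.445, 2.445, 3.8019, 3.8019]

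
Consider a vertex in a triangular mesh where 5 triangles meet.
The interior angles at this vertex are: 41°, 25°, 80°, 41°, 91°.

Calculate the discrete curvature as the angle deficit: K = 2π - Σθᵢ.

Sum of angles = 278°. K = 360° - 278° = 82° = 41π/90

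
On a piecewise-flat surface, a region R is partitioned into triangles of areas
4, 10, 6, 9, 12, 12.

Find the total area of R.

4 + 10 + 6 + 9 + 12 + 12 = 53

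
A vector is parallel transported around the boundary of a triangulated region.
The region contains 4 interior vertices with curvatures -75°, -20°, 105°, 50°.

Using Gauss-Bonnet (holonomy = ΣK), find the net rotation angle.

Holonomy = total enclosed curvature = (-75°) + (-20°) + 105° + 50° = 60°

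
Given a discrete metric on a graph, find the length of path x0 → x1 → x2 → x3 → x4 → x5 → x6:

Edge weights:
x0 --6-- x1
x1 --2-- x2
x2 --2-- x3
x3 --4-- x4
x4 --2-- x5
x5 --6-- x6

Arc length = 6 + 2 + 2 + 4 + 2 + 6 = 22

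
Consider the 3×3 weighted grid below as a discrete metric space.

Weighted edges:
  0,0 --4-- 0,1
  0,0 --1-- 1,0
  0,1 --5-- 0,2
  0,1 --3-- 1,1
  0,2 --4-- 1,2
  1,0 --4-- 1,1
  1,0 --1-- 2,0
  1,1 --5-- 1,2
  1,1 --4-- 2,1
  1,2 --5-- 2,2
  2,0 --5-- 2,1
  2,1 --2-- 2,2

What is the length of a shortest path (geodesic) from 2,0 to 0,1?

Shortest path: 2,0 → 1,0 → 0,0 → 0,1, total weight = 6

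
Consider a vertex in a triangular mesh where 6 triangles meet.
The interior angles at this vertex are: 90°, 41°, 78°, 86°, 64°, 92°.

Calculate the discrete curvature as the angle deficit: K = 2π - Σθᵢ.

Sum of angles = 451°. K = 360° - 451° = -91° = -91π/180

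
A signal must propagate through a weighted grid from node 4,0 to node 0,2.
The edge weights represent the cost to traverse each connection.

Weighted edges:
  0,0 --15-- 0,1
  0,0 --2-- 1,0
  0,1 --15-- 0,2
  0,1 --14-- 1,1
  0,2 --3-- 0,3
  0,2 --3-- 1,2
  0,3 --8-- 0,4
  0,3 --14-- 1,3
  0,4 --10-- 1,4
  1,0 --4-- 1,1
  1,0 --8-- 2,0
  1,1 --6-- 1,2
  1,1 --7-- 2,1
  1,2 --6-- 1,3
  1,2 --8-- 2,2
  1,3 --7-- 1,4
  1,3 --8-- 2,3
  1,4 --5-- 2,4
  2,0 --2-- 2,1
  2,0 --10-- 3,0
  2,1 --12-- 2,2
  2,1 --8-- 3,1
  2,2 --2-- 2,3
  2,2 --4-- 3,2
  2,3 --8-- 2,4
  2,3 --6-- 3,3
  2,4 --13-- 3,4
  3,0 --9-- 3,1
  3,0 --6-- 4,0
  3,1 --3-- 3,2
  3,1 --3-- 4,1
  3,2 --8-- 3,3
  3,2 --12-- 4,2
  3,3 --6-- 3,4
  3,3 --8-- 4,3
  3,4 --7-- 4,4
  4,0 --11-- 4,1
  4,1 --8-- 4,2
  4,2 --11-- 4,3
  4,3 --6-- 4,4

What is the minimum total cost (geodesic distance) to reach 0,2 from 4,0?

Shortest path: 4,0 → 4,1 → 3,1 → 3,2 → 2,2 → 1,2 → 0,2, total weight = 32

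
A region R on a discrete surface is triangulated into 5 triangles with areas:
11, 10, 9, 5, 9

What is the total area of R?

11 + 10 + 9 + 5 + 9 = 44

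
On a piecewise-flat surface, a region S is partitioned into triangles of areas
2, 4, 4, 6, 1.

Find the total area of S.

2 + 4 + 4 + 6 + 1 = 17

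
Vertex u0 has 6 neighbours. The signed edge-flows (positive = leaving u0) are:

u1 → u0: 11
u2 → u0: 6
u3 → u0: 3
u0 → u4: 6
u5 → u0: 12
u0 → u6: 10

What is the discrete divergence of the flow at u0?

Divergence = sum of outgoing flows = (-11) + (-6) + (-3) + 6 + (-12) + 10 = -16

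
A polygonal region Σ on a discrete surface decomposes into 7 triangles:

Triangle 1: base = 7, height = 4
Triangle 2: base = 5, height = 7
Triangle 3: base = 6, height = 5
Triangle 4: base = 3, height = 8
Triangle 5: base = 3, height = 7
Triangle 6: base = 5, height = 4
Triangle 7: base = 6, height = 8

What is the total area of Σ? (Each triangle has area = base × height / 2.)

(1/2)×7×4 + (1/2)×5×7 + (1/2)×6×5 + (1/2)×3×8 + (1/2)×3×7 + (1/2)×5×4 + (1/2)×6×8 = 103.0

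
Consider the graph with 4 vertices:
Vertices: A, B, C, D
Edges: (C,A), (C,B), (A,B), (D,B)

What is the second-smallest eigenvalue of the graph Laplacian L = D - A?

Degrees: deg(A) = 2, deg(B) = 3, deg(C) = 2, deg(D) = 1.
L = D − A with rows/columns ordered (A, B, C, D):
  [ 2, -1, -1,  0]
  [-1,  3, -1, -1]
  [-1, -1,  2,  0]
  [ 0, -1,  0,  1]
Characteristic polynomial: det(λI − L) = λ(λ − 1)(λ − 3)(λ − 4).
Roots: λ = 0; (λ − 1) = 0 ⇒ λ = 1; (λ − 3) = 0 ⇒ λ = 3; (λ − 4) = 0 ⇒ λ = 4.
(Check: the roots sum (with multiplicity) to 8, matching trace L = Σdeg = 2·4 = 8.)
Laplacian eigenvalues: [0.0, 1.0, 3.0, 4.0]. Algebraic connectivity (smallest non-zero eigenvalue) = 1.0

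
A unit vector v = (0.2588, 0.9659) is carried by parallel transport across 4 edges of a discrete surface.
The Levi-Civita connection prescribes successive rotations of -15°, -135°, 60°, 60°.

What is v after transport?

Total rotation: (-15°) + (-135°) + 60° + 60° = -30°. Final vector: (0.7071, 0.7071)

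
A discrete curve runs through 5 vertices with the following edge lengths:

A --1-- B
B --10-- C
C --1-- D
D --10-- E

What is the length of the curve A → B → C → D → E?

Arc length = 1 + 10 + 1 + 10 = 22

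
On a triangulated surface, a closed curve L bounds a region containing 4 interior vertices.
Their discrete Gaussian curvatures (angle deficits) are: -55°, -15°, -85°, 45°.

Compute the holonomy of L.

Holonomy = total enclosed curvature = (-55°) + (-15°) + (-85°) + 45° = -110°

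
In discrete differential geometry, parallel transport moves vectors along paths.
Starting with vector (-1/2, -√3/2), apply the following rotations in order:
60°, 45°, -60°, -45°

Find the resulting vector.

Total rotation: 60° + 45° + (-60°) + (-45°) = 0°. Final vector: (-0.5000, -0.8660)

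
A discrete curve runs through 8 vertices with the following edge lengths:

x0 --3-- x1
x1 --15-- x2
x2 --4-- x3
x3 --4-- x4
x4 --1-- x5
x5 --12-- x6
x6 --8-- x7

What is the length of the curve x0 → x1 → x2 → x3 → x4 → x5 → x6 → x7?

Arc length = 3 + 15 + 4 + 4 + 1 + 12 + 8 = 47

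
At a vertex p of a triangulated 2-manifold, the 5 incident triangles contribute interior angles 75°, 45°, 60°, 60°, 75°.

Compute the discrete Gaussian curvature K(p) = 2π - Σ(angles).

Sum of angles = 315°. K = 360° - 315° = 45°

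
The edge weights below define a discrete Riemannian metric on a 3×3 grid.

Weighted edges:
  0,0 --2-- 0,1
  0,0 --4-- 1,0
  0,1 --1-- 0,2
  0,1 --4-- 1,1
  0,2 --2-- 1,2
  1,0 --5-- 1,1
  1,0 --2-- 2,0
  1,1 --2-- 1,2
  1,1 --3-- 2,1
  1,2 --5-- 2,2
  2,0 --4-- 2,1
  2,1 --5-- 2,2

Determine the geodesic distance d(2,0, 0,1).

Shortest path: 2,0 → 1,0 → 0,0 → 0,1, total weight = 8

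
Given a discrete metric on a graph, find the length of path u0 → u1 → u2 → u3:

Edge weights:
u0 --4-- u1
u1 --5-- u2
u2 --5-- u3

Arc length = 4 + 5 + 5 = 14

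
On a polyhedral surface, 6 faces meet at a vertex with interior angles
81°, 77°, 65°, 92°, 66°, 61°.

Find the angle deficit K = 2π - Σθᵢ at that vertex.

Sum of angles = 442°. K = 360° - 442° = -82° = -41π/90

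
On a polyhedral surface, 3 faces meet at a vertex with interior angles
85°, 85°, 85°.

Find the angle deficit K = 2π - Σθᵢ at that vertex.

Sum of angles = 255°. K = 360° - 255° = 105°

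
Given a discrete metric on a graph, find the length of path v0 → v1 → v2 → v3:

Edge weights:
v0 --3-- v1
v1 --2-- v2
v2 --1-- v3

Arc length = 3 + 2 + 1 = 6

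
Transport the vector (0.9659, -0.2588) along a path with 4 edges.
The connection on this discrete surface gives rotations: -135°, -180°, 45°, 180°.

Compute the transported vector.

Total rotation: (-135°) + (-180°) + 45° + 180° = -90°. Final vector: (-0.2588, -0.9659)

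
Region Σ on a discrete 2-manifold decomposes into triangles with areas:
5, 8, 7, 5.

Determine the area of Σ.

5 + 8 + 7 + 5 = 25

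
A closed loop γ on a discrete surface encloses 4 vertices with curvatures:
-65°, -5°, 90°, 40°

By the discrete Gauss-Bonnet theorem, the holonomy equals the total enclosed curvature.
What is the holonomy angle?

Holonomy = total enclosed curvature = (-65°) + (-5°) + 90° + 40° = 60°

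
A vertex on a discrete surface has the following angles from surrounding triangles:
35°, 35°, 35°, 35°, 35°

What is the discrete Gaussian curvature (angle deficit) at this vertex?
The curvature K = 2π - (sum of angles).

Sum of angles = 175°. K = 360° - 175° = 185°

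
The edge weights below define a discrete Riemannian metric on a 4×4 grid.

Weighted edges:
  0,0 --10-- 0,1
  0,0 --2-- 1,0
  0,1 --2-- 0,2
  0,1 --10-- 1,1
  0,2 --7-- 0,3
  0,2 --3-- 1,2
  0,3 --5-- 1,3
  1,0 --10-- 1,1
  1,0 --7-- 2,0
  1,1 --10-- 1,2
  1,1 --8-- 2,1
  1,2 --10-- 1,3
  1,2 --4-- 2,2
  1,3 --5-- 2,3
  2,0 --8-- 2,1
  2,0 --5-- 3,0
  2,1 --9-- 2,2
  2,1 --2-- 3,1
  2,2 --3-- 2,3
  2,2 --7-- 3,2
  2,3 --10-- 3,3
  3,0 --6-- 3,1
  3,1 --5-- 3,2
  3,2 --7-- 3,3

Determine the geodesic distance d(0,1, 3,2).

Shortest path: 0,1 → 0,2 → 1,2 → 2,2 → 3,2, total weight = 16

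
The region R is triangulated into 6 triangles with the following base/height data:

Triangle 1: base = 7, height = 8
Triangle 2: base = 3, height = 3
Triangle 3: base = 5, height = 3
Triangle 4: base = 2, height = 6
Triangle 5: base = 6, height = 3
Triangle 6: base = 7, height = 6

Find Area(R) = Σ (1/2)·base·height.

(1/2)×7×8 + (1/2)×3×3 + (1/2)×5×3 + (1/2)×2×6 + (1/2)×6×3 + (1/2)×7×6 = 76.0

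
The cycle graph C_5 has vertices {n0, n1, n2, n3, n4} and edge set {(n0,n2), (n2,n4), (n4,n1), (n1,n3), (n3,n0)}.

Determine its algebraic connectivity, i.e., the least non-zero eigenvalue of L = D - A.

The cycle graph C_n has Laplacian eigenvalues λ_k = 2 − 2cos(2πk/n), k = 0, 1, …, n−1. Here n = 5:
k=0: 2 − 2cos(0) = 0.0; k=1: 2 − 2cos(2π/5) = 1.382; k=2: 2 − 2cos(4π/5) = 3.618; k=3: 2 − 2cos(6π/5) = 3.618; k=4: 2 − 2cos(8π/5) = 1.382.
Laplacian eigenvalues: [0.0, 1.382, 1.382, 3.618, 3.618]. Algebraic connectivity (smallest non-zero eigenvalue) = 1.382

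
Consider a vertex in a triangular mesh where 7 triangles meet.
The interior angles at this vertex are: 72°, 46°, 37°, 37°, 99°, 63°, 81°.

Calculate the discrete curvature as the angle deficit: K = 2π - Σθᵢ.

Sum of angles = 435°. K = 360° - 435° = -75° = -5π/12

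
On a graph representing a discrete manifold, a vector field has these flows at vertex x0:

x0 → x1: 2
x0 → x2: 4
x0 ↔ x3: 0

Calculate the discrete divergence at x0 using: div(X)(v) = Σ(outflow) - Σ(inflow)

Divergence = sum of outgoing flows = 2 + 4 + 0 = 6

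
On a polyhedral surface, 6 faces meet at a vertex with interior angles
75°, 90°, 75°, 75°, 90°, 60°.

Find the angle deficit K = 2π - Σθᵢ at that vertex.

Sum of angles = 465°. K = 360° - 465° = -105° = -7π/12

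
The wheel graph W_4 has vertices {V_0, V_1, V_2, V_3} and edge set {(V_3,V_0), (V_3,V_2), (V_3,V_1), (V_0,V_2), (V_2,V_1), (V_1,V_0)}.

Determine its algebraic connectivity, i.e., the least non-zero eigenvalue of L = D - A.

The wheel W_4 is the join K_1 ∨ C_3 (a hub joined to every vertex of a cycle of length 3). For a join G ∨ H (G on p vertices, H on q vertices) the Laplacian spectrum is 0, p+q, the eigenvalues of L(G) other than one 0 each shifted by +q, and the eigenvalues of L(H) other than one 0 each shifted by +p. With G = K_1 (p = 1, nothing left after dropping its 0) and H = C_3 (q = 3, eigenvalues 2 − 2cos(2πk/3), k = 0, …, 2; drop k = 0), the spectrum of W_4 is 0, 4, and 1 + (2 − 2cos(2πk/3)) = 3 − 2cos(2πk/3) for k = 1, …, 2:
k=1: 3 − 2cos(2π/3) = 4.0; k=2: 3 − 2cos(4π/3) = 4.0.
Laplacian eigenvalues: [0.0, 4.0, 4.0, 4.0]. Algebraic connectivity (smallest non-zero eigenvalue) = 4.0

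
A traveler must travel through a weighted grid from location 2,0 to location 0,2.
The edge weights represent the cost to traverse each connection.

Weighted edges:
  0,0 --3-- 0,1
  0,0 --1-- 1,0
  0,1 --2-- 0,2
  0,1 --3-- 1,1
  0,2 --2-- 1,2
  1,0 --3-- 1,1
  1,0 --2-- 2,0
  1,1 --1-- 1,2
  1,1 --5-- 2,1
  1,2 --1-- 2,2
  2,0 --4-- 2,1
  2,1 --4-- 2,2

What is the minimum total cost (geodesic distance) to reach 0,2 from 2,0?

Shortest path: 2,0 → 1,0 → 0,0 → 0,1 → 0,2, total weight = 8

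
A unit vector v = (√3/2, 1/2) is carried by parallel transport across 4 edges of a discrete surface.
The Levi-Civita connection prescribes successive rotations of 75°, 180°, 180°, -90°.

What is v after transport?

Total rotation: 75° + 180° + 180° + (-90°) = 345° ≡ -15° (mod 360°). Final vector: (0.9659, 0.2588)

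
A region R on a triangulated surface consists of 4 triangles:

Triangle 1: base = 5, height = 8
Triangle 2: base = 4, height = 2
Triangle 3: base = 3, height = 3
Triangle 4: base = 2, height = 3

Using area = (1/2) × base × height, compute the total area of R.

(1/2)×5×8 + (1/2)×4×2 + (1/2)×3×3 + (1/2)×2×3 = 31.5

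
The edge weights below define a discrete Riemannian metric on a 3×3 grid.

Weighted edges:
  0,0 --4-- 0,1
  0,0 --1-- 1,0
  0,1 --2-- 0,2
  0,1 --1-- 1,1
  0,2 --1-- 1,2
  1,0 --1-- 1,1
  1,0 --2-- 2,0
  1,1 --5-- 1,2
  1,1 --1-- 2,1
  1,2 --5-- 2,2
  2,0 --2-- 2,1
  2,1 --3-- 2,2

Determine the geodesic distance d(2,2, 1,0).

Shortest path: 2,2 → 2,1 → 1,1 → 1,0, total weight = 5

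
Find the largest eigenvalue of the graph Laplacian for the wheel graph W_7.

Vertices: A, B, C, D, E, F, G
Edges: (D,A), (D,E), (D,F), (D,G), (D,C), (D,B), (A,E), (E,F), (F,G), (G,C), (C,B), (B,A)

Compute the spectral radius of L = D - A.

The wheel W_7 is the join K_1 ∨ C_6 (a hub joined to every vertex of a cycle of length 6). For a join G ∨ H (G on p vertices, H on q vertices) the Laplacian spectrum is 0, p+q, the eigenvalues of L(G) other than one 0 each shifted by +q, and the eigenvalues of L(H) other than one 0 each shifted by +p. With G = K_1 (p = 1, nothing left after dropping its 0) and H = C_6 (q = 6, eigenvalues 2 − 2cos(2πk/6), k = 0, …, 5; drop k = 0), the spectrum of W_7 is 0, 7, and 1 + (2 − 2cos(2πk/6)) = 3 − 2cos(2πk/6) for k = 1, …, 5:
k=1: 3 − 2cos(π/3) = 2.0; k=2: 3 − 2cos(2π/3) = 4.0; k=3: 3 − 2cos(π) = 5.0; k=4: 3 − 2cos(4π/3) = 4.0; k=5: 3 − 2cos(5π/3) = 2.0.
Laplacian eigenvalues: [0.0, 2.0, 2.0, 4.0, 4.0, 5.0, 7.0]. Largest eigenvalue (spectral radius) = 7.0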